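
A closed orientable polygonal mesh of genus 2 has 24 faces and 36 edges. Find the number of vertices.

10

For a closed orientable surface of genus 2, χ = 2 − 2·2 = -2.
V = -2 + E − F = -2 + 36 − 24 = 10.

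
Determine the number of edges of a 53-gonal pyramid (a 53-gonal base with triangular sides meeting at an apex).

106

A pyramid on an n-gon base has one n-gon and n triangles: V = 53 + 1 = 54, E = 2·53 = 106, F = 53 + 1 = 54.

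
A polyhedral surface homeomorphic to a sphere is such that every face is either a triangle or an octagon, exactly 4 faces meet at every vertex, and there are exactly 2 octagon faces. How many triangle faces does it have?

Let x be the number of triangles; then F = 2 + x.
Edge–face incidences: 2E = 8·2 + 3·x = 16 + 3x.
Every vertex has degree 4, so 4V = 2E.
Euler: V − E + F = 2 ⇒ (2E)/4 − E + (2 + x) = 2.
Multiply by 8: 2·(2E) − 4·(2E) + 8·(2 + x) = 16, i.e. 16 + 8x − 2·(16 + 3x) = 16.
Collecting terms: 2x − 16 = 16, so 2x = 32, so x = 16.
Then 2E = 16 + 3·16 = 64, so E = 32, V = 2E/4 = 16, F = 2 + 16 = 18.

16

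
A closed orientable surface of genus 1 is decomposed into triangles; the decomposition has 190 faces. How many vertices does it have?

95

χ = 2 − 2·1 = 0, and every face is a triangle so 3F = 2E.
E = 3·190/2 = 285. Then V = 0 + E − F = 0 + 285 − 190 = 95.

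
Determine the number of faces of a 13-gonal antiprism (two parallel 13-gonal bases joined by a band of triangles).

28

An antiprism on an n-gon has two n-gon caps and 2n triangles: V = 2·13 = 26, E = 4·13 = 52, F = 2·13 + 2 = 28.
Check: V − E + F = 26 − 52 + 28 = 2.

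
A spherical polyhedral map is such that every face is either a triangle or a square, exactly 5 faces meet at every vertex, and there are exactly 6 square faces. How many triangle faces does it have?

32

Let x be the number of triangles; then F = 6 + x.
Edge–face incidences: 2E = 4·6 + 3·x = 24 + 3x.
Every vertex has degree 5, so 5V = 2E.
Euler: V − E + F = 2 ⇒ (2E)/5 − E + (6 + x) = 2.
Multiply by 10: 2·(2E) − 5·(2E) + 10·(6 + x) = 20, i.e. 60 + 10x − 3·(24 + 3x) = 20.
Collecting terms: x − 12 = 20, so x = 32.
Then 2E = 24 + 3·32 = 120, so E = 60, V = 2E/5 = 24, F = 6 + 32 = 38.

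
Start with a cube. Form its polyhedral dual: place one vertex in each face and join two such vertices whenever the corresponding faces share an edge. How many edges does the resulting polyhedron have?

The base solid has V = 8, E = 12, F = 6.
The dual swaps V and F and preserves E: V′ = F = 6, E′ = E = 12, F′ = V = 8.

12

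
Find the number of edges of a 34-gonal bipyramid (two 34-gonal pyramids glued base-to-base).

102

A bipyramid over an n-gon has 2n triangular faces and n + 2 vertices: V = 34 + 2 = 36, E = 3·34 = 102, F = 2·34 = 68.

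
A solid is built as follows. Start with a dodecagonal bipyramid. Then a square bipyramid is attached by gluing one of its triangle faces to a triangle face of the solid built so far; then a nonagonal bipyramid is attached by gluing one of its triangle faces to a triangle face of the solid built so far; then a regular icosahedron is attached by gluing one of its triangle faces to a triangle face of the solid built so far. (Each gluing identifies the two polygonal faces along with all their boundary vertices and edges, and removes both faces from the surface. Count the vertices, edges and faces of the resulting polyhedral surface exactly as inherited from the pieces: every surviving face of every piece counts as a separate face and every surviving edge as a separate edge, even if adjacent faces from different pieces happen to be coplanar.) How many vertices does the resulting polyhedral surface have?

A dodecagonal bipyramid: V=14, E=36, F=24.
Attach a square bipyramid (V=6, E=12, F=8) along a 3-gon: merge 3 vertices and 3 edges, delete both glued faces → V=17, E=45, F=30.
Attach a nonagonal bipyramid (V=11, E=27, F=18) along a 3-gon: merge 3 vertices and 3 edges, delete both glued faces → V=25, E=69, F=46.
Attach a regular icosahedron (V=12, E=30, F=20) along a 3-gon: merge 3 vertices and 3 edges, delete both glued faces → V=34, E=96, F=64.
Check: V − E + F = 34 − 96 + 64 = 2.

34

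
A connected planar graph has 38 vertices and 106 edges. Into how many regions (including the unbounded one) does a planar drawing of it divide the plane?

70

Euler's formula for a connected plane graph: V − E + F = 2, so F = 2 − 38 + 106 = 70.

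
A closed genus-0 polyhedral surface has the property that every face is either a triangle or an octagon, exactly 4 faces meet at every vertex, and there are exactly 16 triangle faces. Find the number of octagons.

Let x be the number of octagons; then F = 16 + x.
Edge–face incidences: 2E = 3·16 + 8·x = 48 + 8x.
Every vertex has degree 4, so 4V = 2E.
Euler: V − E + F = 2 ⇒ (2E)/4 − E + (16 + x) = 2.
Multiply by 8: 2·(2E) − 4·(2E) + 8·(16 + x) = 16, i.e. 128 + 8x − 2·(48 + 8x) = 16.
Collecting terms: −8x + 32 = 16, so −8x = −16, so x = 2.
Then 2E = 48 + 8·2 = 64, so E = 32, V = 2E/4 = 16, F = 16 + 2 = 18.

2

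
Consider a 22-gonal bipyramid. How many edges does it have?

A bipyramid over an n-gon has 2n triangular faces and n + 2 vertices: V = 22 + 2 = 24, E = 3·22 = 66, F = 2·22 = 44.
Check: V − E + F = 24 − 66 + 44 = 2.

66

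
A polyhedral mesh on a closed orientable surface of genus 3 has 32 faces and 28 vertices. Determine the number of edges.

For a closed orientable surface of genus 3, χ = 2 − 2·3 = -4.
E = V + F − (-4) = 28 + 32 − (-4) = 64.

64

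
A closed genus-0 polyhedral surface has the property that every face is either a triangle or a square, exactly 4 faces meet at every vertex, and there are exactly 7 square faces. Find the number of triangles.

Let x be the number of triangles; then F = 7 + x.
Edge–face incidences: 2E = 4·7 + 3·x = 28 + 3x.
Every vertex has degree 4, so 4V = 2E.
Euler: V − E + F = 2 ⇒ (2E)/4 − E + (7 + x) = 2.
Multiply by 8: 2·(2E) − 4·(2E) + 8·(7 + x) = 16, i.e. 56 + 8x − 2·(28 + 3x) = 16.
Collecting terms: 2x = 16, so x = 8.
Then 2E = 28 + 3·8 = 52, so E = 26, V = 2E/4 = 13, F = 7 + 8 = 15.

8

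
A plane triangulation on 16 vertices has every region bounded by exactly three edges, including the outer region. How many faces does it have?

In a plane triangulation 3F = 2E and V − E + F = 2, so F = 2V − 4 = 2·16 − 4 = 28.

28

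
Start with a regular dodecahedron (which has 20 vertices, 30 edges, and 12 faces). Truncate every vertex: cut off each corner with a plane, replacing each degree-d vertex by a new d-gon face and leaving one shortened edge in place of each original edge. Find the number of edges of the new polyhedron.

Truncation replaces each original edge-end by a new vertex, so V′ = 2E = 60.
Each original edge survives, and each old vertex of degree d contributes d new edges; summing degrees gives Σd = 2E, so E′ = E + 2E = 3E = 90.
Each original face survives and each original vertex becomes one new face: F′ = F + V = 32.

90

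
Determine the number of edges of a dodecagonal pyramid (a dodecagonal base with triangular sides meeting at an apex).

24

A pyramid on an n-gon base has one n-gon and n triangles: V = 12 + 1 = 13, E = 2·12 = 24, F = 12 + 1 = 13.
Check: V − E + F = 13 − 24 + 13 = 2.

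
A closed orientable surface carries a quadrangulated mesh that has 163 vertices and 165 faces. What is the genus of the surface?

2

Every face is a square, so 2E = 4·165 = 660, giving E = 330.
χ = V − E + F = 163 − 330 + 165 = -2.
For a closed orientable surface χ = 2 − 2g, so g = (2 − (-2))/2 = 2.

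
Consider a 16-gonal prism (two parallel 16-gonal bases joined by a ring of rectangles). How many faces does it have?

18

A prism on an n-gon has two n-gon bases and n rectangular sides: V = 2·16 = 32, E = 3·16 = 48, F = 16 + 2 = 18.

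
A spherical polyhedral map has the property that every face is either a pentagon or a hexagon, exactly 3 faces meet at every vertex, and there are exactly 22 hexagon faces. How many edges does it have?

96

Let x be the number of pentagons; then F = 22 + x.
Edge–face incidences: 2E = 6·22 + 5·x = 132 + 5x.
Every vertex has degree 3, so 3V = 2E.
Euler: V − E + F = 2 ⇒ (2E)/3 − E + (22 + x) = 2.
Multiply by 6: 2·(2E) − 3·(2E) + 6·(22 + x) = 12, i.e. 132 + 6x − (132 + 5x) = 12.
Collecting terms: x = 12.
Then 2E = 132 + 5·12 = 192, so E = 96, V = 2E/3 = 64, F = 22 + 12 = 34.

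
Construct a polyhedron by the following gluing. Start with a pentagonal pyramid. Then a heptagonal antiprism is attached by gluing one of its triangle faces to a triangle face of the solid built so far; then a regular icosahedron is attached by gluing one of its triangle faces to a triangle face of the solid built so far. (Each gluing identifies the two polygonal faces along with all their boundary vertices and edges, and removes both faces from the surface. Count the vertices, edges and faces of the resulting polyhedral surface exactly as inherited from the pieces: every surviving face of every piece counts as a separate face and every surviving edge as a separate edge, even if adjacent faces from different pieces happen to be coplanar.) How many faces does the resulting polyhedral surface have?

38

A pentagonal pyramid: V=6, E=10, F=6.
Attach a heptagonal antiprism (V=14, E=28, F=16) along a 3-gon: merge 3 vertices and 3 edges, delete both glued faces → V=17, E=35, F=20.
Attach a regular icosahedron (V=12, E=30, F=20) along a 3-gon: merge 3 vertices and 3 edges, delete both glued faces → V=26, E=62, F=38.
Check: V − E + F = 26 − 62 + 38 = 2.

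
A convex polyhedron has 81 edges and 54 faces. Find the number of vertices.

29

Here V − E + F = 2.
V = 2 + E − F = 2 + 81 − 54 = 29.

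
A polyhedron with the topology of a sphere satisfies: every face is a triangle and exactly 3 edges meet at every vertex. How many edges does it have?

6

Each face has 3 edges and each edge borders two faces, so 2E = 3F.
Each vertex has degree 3, so 3V = 2E and hence V = 3F/3.
Euler: V − E + F = 2 ⇒ (3F/3) − (3F/2) + F = 2.
Multiply by 6: (6 − 9 + 6)F = 12, i.e. 3F = 12.
So F = 4, E = 3·4/2 = 6, V = 3·4/3 = 4.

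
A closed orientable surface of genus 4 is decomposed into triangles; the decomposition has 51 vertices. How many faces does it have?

χ = 2 − 2·4 = -6, and every face is a triangle so 3F = 2E.
V − E + F = -6 with E = 3F/2 gives 51 − (3/2 − 1)·F = -6, so F = 114 and E = 171.

114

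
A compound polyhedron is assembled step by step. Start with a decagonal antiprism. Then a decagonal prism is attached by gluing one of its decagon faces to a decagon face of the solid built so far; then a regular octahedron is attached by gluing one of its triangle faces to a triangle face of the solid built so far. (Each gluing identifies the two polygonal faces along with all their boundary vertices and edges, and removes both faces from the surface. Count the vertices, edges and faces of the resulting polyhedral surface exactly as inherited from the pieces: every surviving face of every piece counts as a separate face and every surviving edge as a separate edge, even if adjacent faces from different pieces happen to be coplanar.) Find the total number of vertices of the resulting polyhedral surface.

33

A decagonal antiprism: V=20, E=40, F=22.
Attach a decagonal prism (V=20, E=30, F=12) along a 10-gon: merge 10 vertices and 10 edges, delete both glued faces → V=30, E=60, F=32.
Attach a regular octahedron (V=6, E=12, F=8) along a 3-gon: merge 3 vertices and 3 edges, delete both glued faces → V=33, E=69, F=38.
Check: V − E + F = 33 − 69 + 38 = 2.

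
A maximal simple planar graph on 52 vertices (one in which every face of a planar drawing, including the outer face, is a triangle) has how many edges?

In a plane triangulation 3F = 2E and V − E + F = 2, so E = 3V − 6 = 3·52 − 6 = 150.

150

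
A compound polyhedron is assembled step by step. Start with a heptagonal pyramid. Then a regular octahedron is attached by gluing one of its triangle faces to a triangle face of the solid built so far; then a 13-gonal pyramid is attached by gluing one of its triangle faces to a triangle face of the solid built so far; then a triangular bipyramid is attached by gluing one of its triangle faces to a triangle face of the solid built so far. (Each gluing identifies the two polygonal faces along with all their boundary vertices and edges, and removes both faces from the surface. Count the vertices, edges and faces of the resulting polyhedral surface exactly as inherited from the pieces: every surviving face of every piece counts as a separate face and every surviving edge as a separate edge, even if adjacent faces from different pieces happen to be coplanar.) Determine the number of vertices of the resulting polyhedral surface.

A heptagonal pyramid: V=8, E=14, F=8.
Attach a regular octahedron (V=6, E=12, F=8) along a 3-gon: merge 3 vertices and 3 edges, delete both glued faces → V=11, E=23, F=14.
Attach a 13-gonal pyramid (V=14, E=26, F=14) along a 3-gon: merge 3 vertices and 3 edges, delete both glued faces → V=22, E=46, F=26.
Attach a triangular bipyramid (V=5, E=9, F=6) along a 3-gon: merge 3 vertices and 3 edges, delete both glued faces → V=24, E=52, F=30.
Check: V − E + F = 24 − 52 + 30 = 2.

24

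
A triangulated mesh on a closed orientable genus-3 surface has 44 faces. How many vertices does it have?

χ = 2 − 2·3 = -4, and every face is a triangle so 3F = 2E.
E = 3·44/2 = 66. Then V = -4 + E − F = -4 + 66 − 44 = 18.

18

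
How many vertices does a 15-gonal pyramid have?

A pyramid on an n-gon base has one n-gon and n triangles: V = 15 + 1 = 16, E = 2·15 = 30, F = 15 + 1 = 16.
Check: V − E + F = 16 − 30 + 16 = 2.

16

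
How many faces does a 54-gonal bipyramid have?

108

A bipyramid over an n-gon has 2n triangular faces and n + 2 vertices: V = 54 + 2 = 56, E = 3·54 = 162, F = 2·54 = 108.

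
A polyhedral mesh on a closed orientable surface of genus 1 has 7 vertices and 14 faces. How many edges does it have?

21

For a closed orientable surface of genus 1, χ = 2 − 2·1 = 0.
E = V + F − (0) = 7 + 14 − (0) = 21.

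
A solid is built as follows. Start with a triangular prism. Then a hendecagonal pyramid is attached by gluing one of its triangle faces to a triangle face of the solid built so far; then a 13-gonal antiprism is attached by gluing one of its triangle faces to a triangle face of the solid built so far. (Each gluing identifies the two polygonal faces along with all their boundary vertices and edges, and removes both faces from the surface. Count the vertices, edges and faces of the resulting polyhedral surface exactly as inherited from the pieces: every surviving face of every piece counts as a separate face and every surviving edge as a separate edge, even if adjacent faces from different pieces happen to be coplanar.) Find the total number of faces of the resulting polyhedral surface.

A triangular prism: V=6, E=9, F=5.
Attach a hendecagonal pyramid (V=12, E=22, F=12) along a 3-gon: merge 3 vertices and 3 edges, delete both glued faces → V=15, E=28, F=15.
Attach a 13-gonal antiprism (V=26, E=52, F=28) along a 3-gon: merge 3 vertices and 3 edges, delete both glued faces → V=38, E=77, F=41.
Check: V − E + F = 38 − 77 + 41 = 2.

41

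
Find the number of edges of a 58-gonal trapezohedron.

The n-trapezohedron (dual of the n-antiprism) has V = 2·58 + 2 = 118, E = 4·58 = 232, F = 2·58 = 116.
Check: V − E + F = 118 − 232 + 116 = 2.

232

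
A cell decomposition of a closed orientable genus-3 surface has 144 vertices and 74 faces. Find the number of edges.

For a closed orientable surface of genus 3, χ = 2 − 2·3 = -4.
E = V + F − (-4) = 144 + 74 − (-4) = 222.

222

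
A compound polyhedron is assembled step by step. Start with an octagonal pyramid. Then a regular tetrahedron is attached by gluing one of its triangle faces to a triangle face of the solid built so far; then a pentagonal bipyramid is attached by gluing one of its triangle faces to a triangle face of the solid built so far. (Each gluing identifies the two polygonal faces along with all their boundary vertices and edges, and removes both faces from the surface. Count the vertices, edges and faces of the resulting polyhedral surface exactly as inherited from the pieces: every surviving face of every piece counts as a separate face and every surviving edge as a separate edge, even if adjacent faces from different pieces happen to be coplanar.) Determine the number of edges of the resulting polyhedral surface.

An octagonal pyramid: V=9, E=16, F=9.
Attach a regular tetrahedron (V=4, E=6, F=4) along a 3-gon: merge 3 vertices and 3 edges, delete both glued faces → V=10, E=19, F=11.
Attach a pentagonal bipyramid (V=7, E=15, F=10) along a 3-gon: merge 3 vertices and 3 edges, delete both glued faces → V=14, E=31, F=19.
Check: V − E + F = 14 − 31 + 19 = 2.

31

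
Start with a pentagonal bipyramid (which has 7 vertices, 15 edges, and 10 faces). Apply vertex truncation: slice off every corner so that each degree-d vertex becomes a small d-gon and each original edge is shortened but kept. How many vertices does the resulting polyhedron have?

30

Truncation replaces each original edge-end by a new vertex, so V′ = 2E = 30.
Each original edge survives, and each old vertex of degree d contributes d new edges; summing degrees gives Σd = 2E, so E′ = E + 2E = 3E = 45.
Each original face survives and each original vertex becomes one new face: F′ = F + V = 17.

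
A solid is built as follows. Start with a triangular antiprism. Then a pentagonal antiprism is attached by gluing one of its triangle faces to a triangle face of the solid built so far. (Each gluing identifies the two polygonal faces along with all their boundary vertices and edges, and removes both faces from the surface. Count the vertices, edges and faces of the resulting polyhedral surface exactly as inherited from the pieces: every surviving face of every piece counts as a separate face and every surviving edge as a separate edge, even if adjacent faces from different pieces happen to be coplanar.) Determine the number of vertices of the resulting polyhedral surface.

A triangular antiprism: V=6, E=12, F=8.
Attach a pentagonal antiprism (V=10, E=20, F=12) along a 3-gon: merge 3 vertices and 3 edges, delete both glued faces → V=13, E=29, F=18.
Check: V − E + F = 13 − 29 + 18 = 2.

13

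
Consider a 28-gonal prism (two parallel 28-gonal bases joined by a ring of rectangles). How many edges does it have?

84

A prism on an n-gon has two n-gon bases and n rectangular sides: V = 2·28 = 56, E = 3·28 = 84, F = 28 + 2 = 30.
Check: V − E + F = 56 − 84 + 30 = 2.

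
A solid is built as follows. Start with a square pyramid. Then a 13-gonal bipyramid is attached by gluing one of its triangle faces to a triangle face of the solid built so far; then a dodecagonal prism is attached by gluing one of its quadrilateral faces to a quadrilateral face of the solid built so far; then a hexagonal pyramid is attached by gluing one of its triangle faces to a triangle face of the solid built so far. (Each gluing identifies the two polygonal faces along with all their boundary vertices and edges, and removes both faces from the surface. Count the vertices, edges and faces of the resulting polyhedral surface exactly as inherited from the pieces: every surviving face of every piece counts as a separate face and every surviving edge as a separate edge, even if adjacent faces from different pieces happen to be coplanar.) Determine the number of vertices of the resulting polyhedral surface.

41

A square pyramid: V=5, E=8, F=5.
Attach a 13-gonal bipyramid (V=15, E=39, F=26) along a 3-gon: merge 3 vertices and 3 edges, delete both glued faces → V=17, E=44, F=29.
Attach a dodecagonal prism (V=24, E=36, F=14) along a 4-gon: merge 4 vertices and 4 edges, delete both glued faces → V=37, E=76, F=41.
Attach a hexagonal pyramid (V=7, E=12, F=7) along a 3-gon: merge 3 vertices and 3 edges, delete both glued faces → V=41, E=85, F=46.
Check: V − E + F = 41 − 85 + 46 = 2.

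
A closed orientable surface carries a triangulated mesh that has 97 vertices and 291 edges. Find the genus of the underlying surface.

1

Every face is a triangle and each edge borders two faces, so 3F = 2·291, giving F = 194.
χ = V − E + F = 97 − 291 + 194 = 0.
For a closed orientable surface χ = 2 − 2g, so g = (2 − (0))/2 = 1.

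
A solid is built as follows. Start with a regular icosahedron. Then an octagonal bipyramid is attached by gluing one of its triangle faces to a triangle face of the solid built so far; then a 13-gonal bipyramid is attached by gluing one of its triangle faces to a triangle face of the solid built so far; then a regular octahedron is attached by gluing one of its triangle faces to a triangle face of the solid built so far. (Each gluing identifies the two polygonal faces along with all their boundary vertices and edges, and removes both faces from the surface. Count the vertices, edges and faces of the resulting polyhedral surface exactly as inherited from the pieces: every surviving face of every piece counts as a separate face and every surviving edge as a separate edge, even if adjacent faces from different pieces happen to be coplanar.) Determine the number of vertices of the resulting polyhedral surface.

34

A regular icosahedron: V=12, E=30, F=20.
Attach an octagonal bipyramid (V=10, E=24, F=16) along a 3-gon: merge 3 vertices and 3 edges, delete both glued faces → V=19, E=51, F=34.
Attach a 13-gonal bipyramid (V=15, E=39, F=26) along a 3-gon: merge 3 vertices and 3 edges, delete both glued faces → V=31, E=87, F=58.
Attach a regular octahedron (V=6, E=12, F=8) along a 3-gon: merge 3 vertices and 3 edges, delete both glued faces → V=34, E=96, F=64.
Check: V − E + F = 34 − 96 + 64 = 2.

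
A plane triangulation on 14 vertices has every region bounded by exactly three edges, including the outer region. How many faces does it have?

In a plane triangulation 3F = 2E and V − E + F = 2, so F = 2V − 4 = 2·14 − 4 = 24.

24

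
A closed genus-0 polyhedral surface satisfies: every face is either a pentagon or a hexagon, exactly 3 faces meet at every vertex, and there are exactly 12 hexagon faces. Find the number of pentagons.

12

Let x be the number of pentagons; then F = 12 + x.
Edge–face incidences: 2E = 6·12 + 5·x = 72 + 5x.
Every vertex has degree 3, so 3V = 2E.
Euler: V − E + F = 2 ⇒ (2E)/3 − E + (12 + x) = 2.
Multiply by 6: 2·(2E) − 3·(2E) + 6·(12 + x) = 12, i.e. 72 + 6x − (72 + 5x) = 12.
Collecting terms: x = 12.
Then 2E = 72 + 5·12 = 132, so E = 66, V = 2E/3 = 44, F = 12 + 12 = 24.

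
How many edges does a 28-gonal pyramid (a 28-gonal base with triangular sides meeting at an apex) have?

56

A pyramid on an n-gon base has one n-gon and n triangles: V = 28 + 1 = 29, E = 2·28 = 56, F = 28 + 1 = 29.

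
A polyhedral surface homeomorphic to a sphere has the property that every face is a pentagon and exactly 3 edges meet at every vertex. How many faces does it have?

12

Each face has 5 edges and each edge borders two faces, so 2E = 5F.
Each vertex has degree 3, so 3V = 2E and hence V = 5F/3.
Euler: V − E + F = 2 ⇒ (5F/3) − (5F/2) + F = 2.
Multiply by 6: (10 − 15 + 6)F = 12, i.e. 1F = 12.
So F = 12, E = 5·12/2 = 30, V = 5·12/3 = 20.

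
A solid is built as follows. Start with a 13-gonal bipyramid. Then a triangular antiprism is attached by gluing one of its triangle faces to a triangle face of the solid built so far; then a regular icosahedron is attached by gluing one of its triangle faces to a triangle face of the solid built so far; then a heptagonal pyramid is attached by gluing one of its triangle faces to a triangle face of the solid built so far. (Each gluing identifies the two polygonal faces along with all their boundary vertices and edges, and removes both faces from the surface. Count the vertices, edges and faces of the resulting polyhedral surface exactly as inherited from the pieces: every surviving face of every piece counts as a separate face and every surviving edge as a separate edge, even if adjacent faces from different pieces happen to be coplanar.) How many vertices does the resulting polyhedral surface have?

32

A 13-gonal bipyramid: V=15, E=39, F=26.
Attach a triangular antiprism (V=6, E=12, F=8) along a 3-gon: merge 3 vertices and 3 edges, delete both glued faces → V=18, E=48, F=32.
Attach a regular icosahedron (V=12, E=30, F=20) along a 3-gon: merge 3 vertices and 3 edges, delete both glued faces → V=27, E=75, F=50.
Attach a heptagonal pyramid (V=8, E=14, F=8) along a 3-gon: merge 3 vertices and 3 edges, delete both glued faces → V=32, E=86, F=56.
Check: V − E + F = 32 − 86 + 56 = 2.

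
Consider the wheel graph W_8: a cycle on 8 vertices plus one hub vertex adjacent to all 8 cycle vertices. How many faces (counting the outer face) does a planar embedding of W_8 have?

W_8 has V = 8 + 1 = 9 vertices and E = 2·8 = 16 edges.
By Euler's formula F = 2 − V + E = 2 − 9 + 16 = 9.

9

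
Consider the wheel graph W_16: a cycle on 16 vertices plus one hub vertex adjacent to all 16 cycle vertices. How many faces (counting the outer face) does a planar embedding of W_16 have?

W_16 has V = 16 + 1 = 17 vertices and E = 2·16 = 32 edges.
By Euler's formula F = 2 − V + E = 2 − 17 + 32 = 17.

17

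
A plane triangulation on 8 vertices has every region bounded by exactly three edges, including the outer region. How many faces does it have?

12

In a plane triangulation 3F = 2E and V − E + F = 2, so F = 2V − 4 = 2·8 − 4 = 12.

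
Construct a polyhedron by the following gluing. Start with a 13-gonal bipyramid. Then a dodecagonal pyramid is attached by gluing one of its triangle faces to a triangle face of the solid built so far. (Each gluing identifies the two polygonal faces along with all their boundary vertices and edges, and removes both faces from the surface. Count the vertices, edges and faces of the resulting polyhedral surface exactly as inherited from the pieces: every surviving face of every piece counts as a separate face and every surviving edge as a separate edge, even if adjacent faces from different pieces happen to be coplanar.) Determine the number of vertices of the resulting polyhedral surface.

25

A 13-gonal bipyramid: V=15, E=39, F=26.
Attach a dodecagonal pyramid (V=13, E=24, F=13) along a 3-gon: merge 3 vertices and 3 edges, delete both glued faces → V=25, E=60, F=37.
Check: V − E + F = 25 − 60 + 37 = 2.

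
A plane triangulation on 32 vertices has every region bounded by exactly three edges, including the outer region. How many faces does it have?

In a plane triangulation 3F = 2E and V − E + F = 2, so F = 2V − 4 = 2·32 − 4 = 60.

60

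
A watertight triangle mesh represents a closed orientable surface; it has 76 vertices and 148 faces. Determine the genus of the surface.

Every face is a triangle, so 2E = 3·148 = 444, giving E = 222.
χ = V − E + F = 76 − 222 + 148 = 2.
For a closed orientable surface χ = 2 − 2g, so g = (2 − (2))/2 = 0.

0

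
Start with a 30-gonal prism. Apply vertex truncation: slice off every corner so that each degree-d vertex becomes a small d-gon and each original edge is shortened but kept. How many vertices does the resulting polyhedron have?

180

The base solid has V = 60, E = 90, F = 32.
Truncation replaces each original edge-end by a new vertex, so V′ = 2E = 180.
Each original edge survives, and each old vertex of degree d contributes d new edges; summing degrees gives Σd = 2E, so E′ = E + 2E = 3E = 270.
Each original face survives and each original vertex becomes one new face: F′ = F + V = 92.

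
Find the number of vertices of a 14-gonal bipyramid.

16

A bipyramid over an n-gon has 2n triangular faces and n + 2 vertices: V = 14 + 2 = 16, E = 3·14 = 42, F = 2·14 = 28.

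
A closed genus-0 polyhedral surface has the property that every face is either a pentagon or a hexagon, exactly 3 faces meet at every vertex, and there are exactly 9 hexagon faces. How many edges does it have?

57

Let x be the number of pentagons; then F = 9 + x.
Edge–face incidences: 2E = 6·9 + 5·x = 54 + 5x.
Every vertex has degree 3, so 3V = 2E.
Euler: V − E + F = 2 ⇒ (2E)/3 − E + (9 + x) = 2.
Multiply by 6: 2·(2E) − 3·(2E) + 6·(9 + x) = 12, i.e. 54 + 6x − (54 + 5x) = 12.
Collecting terms: x = 12.
Then 2E = 54 + 5·12 = 114, so E = 57, V = 2E/3 = 38, F = 9 + 12 = 21.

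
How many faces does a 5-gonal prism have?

A prism on an n-gon has two n-gon bases and n rectangular sides: V = 2·5 = 10, E = 3·5 = 15, F = 5 + 2 = 7.

7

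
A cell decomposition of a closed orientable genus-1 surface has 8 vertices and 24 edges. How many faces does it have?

16

For a closed orientable surface of genus 1, χ = 2 − 2·1 = 0.
F = 0 − V + E = 0 − 8 + 24 = 16.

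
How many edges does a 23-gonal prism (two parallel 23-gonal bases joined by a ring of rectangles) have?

A prism on an n-gon has two n-gon bases and n rectangular sides: V = 2·23 = 46, E = 3·23 = 69, F = 23 + 2 = 25.

69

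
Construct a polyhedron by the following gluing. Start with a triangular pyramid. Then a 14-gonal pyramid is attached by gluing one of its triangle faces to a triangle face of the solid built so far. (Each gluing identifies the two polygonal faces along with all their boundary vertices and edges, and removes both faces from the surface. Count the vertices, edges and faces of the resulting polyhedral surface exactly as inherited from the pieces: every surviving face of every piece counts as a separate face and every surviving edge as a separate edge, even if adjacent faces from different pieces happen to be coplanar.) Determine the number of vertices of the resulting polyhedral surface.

A triangular pyramid: V=4, E=6, F=4.
Attach a 14-gonal pyramid (V=15, E=28, F=15) along a 3-gon: merge 3 vertices and 3 edges, delete both glued faces → V=16, E=31, F=17.
Check: V − E + F = 16 − 31 + 17 = 2.

16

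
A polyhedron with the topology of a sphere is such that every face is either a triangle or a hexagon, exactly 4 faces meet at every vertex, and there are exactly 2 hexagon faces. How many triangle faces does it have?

Let x be the number of triangles; then F = 2 + x.
Edge–face incidences: 2E = 6·2 + 3·x = 12 + 3x.
Every vertex has degree 4, so 4V = 2E.
Euler: V − E + F = 2 ⇒ (2E)/4 − E + (2 + x) = 2.
Multiply by 8: 2·(2E) − 4·(2E) + 8·(2 + x) = 16, i.e. 16 + 8x − 2·(12 + 3x) = 16.
Collecting terms: 2x − 8 = 16, so 2x = 24, so x = 12.
Then 2E = 12 + 3·12 = 48, so E = 24, V = 2E/4 = 12, F = 2 + 12 = 14.

12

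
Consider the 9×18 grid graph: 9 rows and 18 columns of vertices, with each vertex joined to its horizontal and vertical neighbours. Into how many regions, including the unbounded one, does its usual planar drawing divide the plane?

The grid has V = 9·18 = 162 vertices and E = 9·17 + 18·8 = 297 edges.
F = 2 − V + E = 2 − 162 + 297 = 137.

137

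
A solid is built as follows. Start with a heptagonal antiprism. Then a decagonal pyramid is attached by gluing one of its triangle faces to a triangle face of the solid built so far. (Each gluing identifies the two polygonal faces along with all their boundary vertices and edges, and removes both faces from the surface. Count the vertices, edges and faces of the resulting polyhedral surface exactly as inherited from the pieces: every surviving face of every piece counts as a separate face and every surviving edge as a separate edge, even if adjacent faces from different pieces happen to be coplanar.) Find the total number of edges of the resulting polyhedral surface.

A heptagonal antiprism: V=14, E=28, F=16.
Attach a decagonal pyramid (V=11, E=20, F=11) along a 3-gon: merge 3 vertices and 3 edges, delete both glued faces → V=22, E=45, F=25.
Check: V − E + F = 22 − 45 + 25 = 2.

45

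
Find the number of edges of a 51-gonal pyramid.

A pyramid on an n-gon base has one n-gon and n triangles: V = 51 + 1 = 52, E = 2·51 = 102, F = 51 + 1 = 52.
Check: V − E + F = 52 − 102 + 52 = 2.

102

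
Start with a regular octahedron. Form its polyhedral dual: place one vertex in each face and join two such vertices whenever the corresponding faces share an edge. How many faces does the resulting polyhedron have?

6

The base solid has V = 6, E = 12, F = 8.
The dual swaps V and F and preserves E: V′ = F = 8, E′ = E = 12, F′ = V = 6.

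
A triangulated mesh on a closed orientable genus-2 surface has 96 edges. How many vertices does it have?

30

χ = 2 − 2·2 = -2, and every face is a triangle so 3F = 2E.
F = 2E/3 = 64. Then V = -2 + E − F = -2 + 96 − 64 = 30.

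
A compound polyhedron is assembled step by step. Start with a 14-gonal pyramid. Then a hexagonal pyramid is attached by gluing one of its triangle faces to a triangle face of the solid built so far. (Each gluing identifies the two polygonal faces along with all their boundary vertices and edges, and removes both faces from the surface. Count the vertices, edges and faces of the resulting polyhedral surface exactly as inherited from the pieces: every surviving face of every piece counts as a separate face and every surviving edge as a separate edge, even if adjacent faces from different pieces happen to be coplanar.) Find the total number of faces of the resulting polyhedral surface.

A 14-gonal pyramid: V=15, E=28, F=15.
Attach a hexagonal pyramid (V=7, E=12, F=7) along a 3-gon: merge 3 vertices and 3 edges, delete both glued faces → V=19, E=37, F=20.
Check: V − E + F = 19 − 37 + 20 = 2.

20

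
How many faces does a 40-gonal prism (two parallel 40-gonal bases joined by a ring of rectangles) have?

A prism on an n-gon has two n-gon bases and n rectangular sides: V = 2·40 = 80, E = 3·40 = 120, F = 40 + 2 = 42.

42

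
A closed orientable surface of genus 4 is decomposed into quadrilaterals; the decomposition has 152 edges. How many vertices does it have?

χ = 2 − 2·4 = -6, and every face is a square so 4F = 2E.
F = 2E/4 = 76. Then V = -6 + E − F = -6 + 152 − 76 = 70.

70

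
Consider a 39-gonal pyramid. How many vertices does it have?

40

A pyramid on an n-gon base has one n-gon and n triangles: V = 39 + 1 = 40, E = 2·39 = 78, F = 39 + 1 = 40.
Check: V − E + F = 40 − 78 + 40 = 2.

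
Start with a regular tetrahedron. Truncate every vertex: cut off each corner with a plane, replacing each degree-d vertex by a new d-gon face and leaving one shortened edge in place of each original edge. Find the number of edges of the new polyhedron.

18

The base solid has V = 4, E = 6, F = 4.
Truncation replaces each original edge-end by a new vertex, so V′ = 2E = 12.
Each original edge survives, and each old vertex of degree d contributes d new edges; summing degrees gives Σd = 2E, so E′ = E + 2E = 3E = 18.
Each original face survives and each original vertex becomes one new face: F′ = F + V = 8.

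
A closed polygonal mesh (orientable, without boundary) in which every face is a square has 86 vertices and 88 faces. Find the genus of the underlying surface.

Every face is a square, so 2E = 4·88 = 352, giving E = 176.
χ = V − E + F = 86 − 176 + 88 = -2.
For a closed orientable surface χ = 2 − 2g, so g = (2 − (-2))/2 = 2.

2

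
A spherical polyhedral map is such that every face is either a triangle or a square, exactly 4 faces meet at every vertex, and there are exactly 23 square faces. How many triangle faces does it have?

Let x be the number of triangles; then F = 23 + x.
Edge–face incidences: 2E = 4·23 + 3·x = 92 + 3x.
Every vertex has degree 4, so 4V = 2E.
Euler: V − E + F = 2 ⇒ (2E)/4 − E + (23 + x) = 2.
Multiply by 8: 2·(2E) − 4·(2E) + 8·(23 + x) = 16, i.e. 184 + 8x − 2·(92 + 3x) = 16.
Collecting terms: 2x = 16, so x = 8.
Then 2E = 92 + 3·8 = 116, so E = 58, V = 2E/4 = 29, F = 23 + 8 = 31.

8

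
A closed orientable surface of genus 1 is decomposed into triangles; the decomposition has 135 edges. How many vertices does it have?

χ = 2 − 2·1 = 0, and every face is a triangle so 3F = 2E.
F = 2E/3 = 90. Then V = 0 + E − F = 0 + 135 − 90 = 45.

45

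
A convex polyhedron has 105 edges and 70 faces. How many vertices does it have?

37

Here V − E + F = 2.
V = 2 + E − F = 2 + 105 − 70 = 37.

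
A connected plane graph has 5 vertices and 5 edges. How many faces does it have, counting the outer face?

Euler's formula for a connected plane graph: V − E + F = 2, so F = 2 − 5 + 5 = 2.

2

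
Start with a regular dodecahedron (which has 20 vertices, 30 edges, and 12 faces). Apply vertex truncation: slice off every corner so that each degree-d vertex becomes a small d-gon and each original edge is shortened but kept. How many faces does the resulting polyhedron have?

32

Truncation replaces each original edge-end by a new vertex, so V′ = 2E = 60.
Each original edge survives, and each old vertex of degree d contributes d new edges; summing degrees gives Σd = 2E, so E′ = E + 2E = 3E = 90.
Each original face survives and each original vertex becomes one new face: F′ = F + V = 32.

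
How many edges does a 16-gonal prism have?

A prism on an n-gon has two n-gon bases and n rectangular sides: V = 2·16 = 32, E = 3·16 = 48, F = 16 + 2 = 18.

48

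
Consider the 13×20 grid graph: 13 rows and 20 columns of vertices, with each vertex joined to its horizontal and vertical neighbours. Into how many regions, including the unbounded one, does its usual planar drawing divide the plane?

229

The grid has V = 13·20 = 260 vertices and E = 13·19 + 20·12 = 487 edges.
F = 2 − V + E = 2 − 260 + 487 = 229.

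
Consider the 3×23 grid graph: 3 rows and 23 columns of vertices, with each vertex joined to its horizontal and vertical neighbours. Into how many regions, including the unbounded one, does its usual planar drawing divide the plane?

45

The grid has V = 3·23 = 69 vertices and E = 3·22 + 23·2 = 112 edges.
F = 2 − V + E = 2 − 69 + 112 = 45.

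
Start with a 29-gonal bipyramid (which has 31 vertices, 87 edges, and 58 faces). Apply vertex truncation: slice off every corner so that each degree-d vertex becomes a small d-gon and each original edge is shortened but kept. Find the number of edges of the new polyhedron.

Truncation replaces each original edge-end by a new vertex, so V′ = 2E = 174.
Each original edge survives, and each old vertex of degree d contributes d new edges; summing degrees gives Σd = 2E, so E′ = E + 2E = 3E = 261.
Each original face survives and each original vertex becomes one new face: F′ = F + V = 89.

261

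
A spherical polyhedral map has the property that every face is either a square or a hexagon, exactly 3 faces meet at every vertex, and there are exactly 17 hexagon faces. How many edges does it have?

Let x be the number of squares; then F = 17 + x.
Edge–face incidences: 2E = 6·17 + 4·x = 102 + 4x.
Every vertex has degree 3, so 3V = 2E.
Euler: V − E + F = 2 ⇒ (2E)/3 − E + (17 + x) = 2.
Multiply by 6: 2·(2E) − 3·(2E) + 6·(17 + x) = 12, i.e. 102 + 6x − (102 + 4x) = 12.
Collecting terms: 2x = 12, so x = 6.
Then 2E = 102 + 4·6 = 126, so E = 63, V = 2E/3 = 42, F = 17 + 6 = 23.

63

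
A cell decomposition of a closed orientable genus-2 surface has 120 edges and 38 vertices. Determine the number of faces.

For a closed orientable surface of genus 2, χ = 2 − 2·2 = -2.
F = -2 − V + E = -2 − 38 + 120 = 80.

80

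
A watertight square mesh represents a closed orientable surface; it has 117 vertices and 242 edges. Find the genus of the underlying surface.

3

Every face is a square and each edge borders two faces, so 4F = 2·242, giving F = 121.
χ = V − E + F = 117 − 242 + 121 = -4.
For a closed orientable surface χ = 2 − 2g, so g = (2 − (-4))/2 = 3.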